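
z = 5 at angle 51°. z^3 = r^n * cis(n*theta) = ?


r^3 = 5^3 = 125
n*theta = 3*51° = 153° = 153° (mod 360)
a = 125*cos(153°) = -111.3758
b = 125*sin(153°) = 56.7488

125 cis(153°) = -111.3758 + 56.7488i


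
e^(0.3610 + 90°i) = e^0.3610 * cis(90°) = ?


e^0.3610 = 1.4348
cos(90°) = 0
sin(90°) = 1
Real = 1.4348*0 = 0
Imag = 1.4348*1 = 1.4348

0 + 1.4348i


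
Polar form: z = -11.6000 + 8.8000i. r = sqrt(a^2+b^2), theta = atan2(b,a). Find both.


r = sqrt(134.56+77.44) = sqrt(212) = 14.5602
theta = atan2(8.8, -11.6) = 142.8153 degrees

r = 14.5602, theta = 142.8153 degrees


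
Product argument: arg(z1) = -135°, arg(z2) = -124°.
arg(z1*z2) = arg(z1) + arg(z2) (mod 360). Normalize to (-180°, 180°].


arg(z1*z2) = -135° - 124° = -259°
Normalized to (-180°, 180°]: 101°

101°


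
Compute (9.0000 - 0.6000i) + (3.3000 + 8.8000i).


Real: 9 + 3.3 = 12.3
Imag: -0.6 + 8.8 = 8.2

12.3000 + 8.2000i


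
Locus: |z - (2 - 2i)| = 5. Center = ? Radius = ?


|z - z0| = r is a circle with center z0 and radius r.
Center = (2, -2), radius = 5

Circle with center (2, -2) and radius 5


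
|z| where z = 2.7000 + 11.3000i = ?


|z| = sqrt(2.7^2 + 11.3^2) = sqrt(7.29 + 127.69) = sqrt(134.98) = 11.6181

|z| = 11.6181


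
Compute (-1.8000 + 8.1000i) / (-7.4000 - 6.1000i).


Conjugate of z2 = -7.4000 + 6.1000i
Numerator: (-1.8000 + 8.1000i)(-7.4000 + 6.1000i) = -36.0900 - 70.9200i
Denominator: (-7.4)^2 + (-6.1)^2 = 91.97
Result = (-36.0900 - 70.9200i)/91.97

-0.3924 - 0.7711i


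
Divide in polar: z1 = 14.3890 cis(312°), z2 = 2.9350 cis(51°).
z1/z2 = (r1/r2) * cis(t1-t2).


r = 14.3890 / 2.9350 = 4.9026
theta = 312° - 51° = 261° = 261° (mod 360)

4.9026 cis(261°)


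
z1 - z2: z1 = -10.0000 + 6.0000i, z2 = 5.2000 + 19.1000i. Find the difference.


Real: -10 - 5.2 = -15.2
Imag: 6 - 19.1 = -13.1

-15.2000 - 13.1000i


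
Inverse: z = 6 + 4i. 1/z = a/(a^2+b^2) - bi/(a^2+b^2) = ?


|z|^2 = 36+16 = 52
1/z = (6 - 4i)/52

1/z = 0.1154 - 0.0769i


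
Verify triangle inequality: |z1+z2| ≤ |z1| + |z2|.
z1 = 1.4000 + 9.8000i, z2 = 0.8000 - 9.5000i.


|z1| = sqrt(1.4^2 + 9.8^2) = sqrt(98) = 9.8995
|z2| = sqrt(0.8^2 + (-9.5)^2) = sqrt(90.89) = 9.5336
z1+z2 = 2.2000 + 0.3000i
|z1+z2| = sqrt(4.93) = 2.2204
|z1|+|z2| = 9.8995 + 9.5336 = 19.4331

|z1+z2| = 2.2204 ≤ |z1|+|z2| = 19.4331 (verified)


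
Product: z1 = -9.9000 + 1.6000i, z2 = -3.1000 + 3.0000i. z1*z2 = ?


Real = -9.9*(-3.1) - 1.6*3 = 30.69 - 4.8 = 25.89
Imag = -9.9*3 - (3.1)*1.6 = -29.7 - (4.96) = -34.66

25.8900 - 34.6600i


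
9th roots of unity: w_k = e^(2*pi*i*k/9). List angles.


The 9th roots of unity are cis(360k/9°) for k=0..8
Angle step = 360/9 = 40°
Primitive root: cis(40°)
Primitive root = 0.7660 + 0.6428i

9 roots at angles: 0°, 40°, 80°, 120°, 160°, 200°, 240°, 280°, 320°


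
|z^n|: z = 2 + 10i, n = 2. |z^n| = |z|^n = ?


|z| = sqrt(4+100) = sqrt(104) = 10.1980
|z^2| = |z|^2 = (sqrt(104))^2 = 104

|z^2| = 104


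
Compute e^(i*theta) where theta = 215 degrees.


cos(215°) = -0.8192
sin(215°) = -0.5736

e^(i*215°) = -0.8192 - 0.5736i


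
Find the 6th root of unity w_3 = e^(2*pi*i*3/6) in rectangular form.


Angle = 360*3/6 = 180°
a = cos(180°) = -1.0000
b = sin(180°) = 0

-1.0000 + 0i


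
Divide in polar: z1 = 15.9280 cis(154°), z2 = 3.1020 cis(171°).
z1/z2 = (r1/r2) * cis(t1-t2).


r = 15.9280 / 3.1020 = 5.1348
theta = 154° - 171° = -17° = 343° (mod 360)

5.1348 cis(343°)


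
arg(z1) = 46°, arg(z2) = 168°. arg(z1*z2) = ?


arg(z1*z2) = 46° + 168° = 214°
Normalized to (-180°, 180°]: -146°

-146°


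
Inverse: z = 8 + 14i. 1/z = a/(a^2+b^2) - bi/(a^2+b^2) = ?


|z|^2 = 64+196 = 260
1/z = (8 - 14i)/260

1/z = 0.0308 - 0.0538i


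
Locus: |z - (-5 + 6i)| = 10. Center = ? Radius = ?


|z - z0| = r is a circle with center z0 and radius r.
Center = (-5, 6), radius = 10

Circle with center (-5, 6) and radius 10


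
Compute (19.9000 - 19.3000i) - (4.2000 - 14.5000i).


Real: 19.9 - 4.2 = 15.7
Imag: -19.3 + 14.5 = -4.8

15.7000 - 4.8000i


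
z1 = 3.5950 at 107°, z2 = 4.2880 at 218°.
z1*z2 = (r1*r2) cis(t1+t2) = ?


r = 3.5950 * 4.2880 = 15.4154
theta = 107° + 218° = 325° = 325° (mod 360)

15.4154 cis(325°)


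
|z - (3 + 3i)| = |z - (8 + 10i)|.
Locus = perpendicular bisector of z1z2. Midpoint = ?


Equal distances means the locus is the perpendicular bisector of z1 and z2.
Midpoint = ((3+8)/2, (3+10)/2) = (5.5000, 6.5000)

Perpendicular bisector through (5.5000, 6.5000)


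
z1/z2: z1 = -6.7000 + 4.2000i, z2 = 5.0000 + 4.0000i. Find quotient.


Conjugate of z2 = 5.0000 - 4.0000i
Numerator: (-6.7000 + 4.2000i)(5.0000 - 4.0000i) = -16.7000 + 47.8000i
Denominator: 5^2 + 4^2 = 41
Result = (-16.7000 + 47.8000i)/41

-0.4073 + 1.1659i


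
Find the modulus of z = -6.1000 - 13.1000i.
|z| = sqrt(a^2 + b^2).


|z| = sqrt((-6.1)^2 + (-13.1)^2) = sqrt(37.21 + 171.61) = sqrt(208.82) = 14.4506

|z| = 14.4506


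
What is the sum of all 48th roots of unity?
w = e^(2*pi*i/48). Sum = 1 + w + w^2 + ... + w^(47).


The sum of all 48th roots of unity is 0.
Geometric series: (1 - w^48)/(1 - w) = (1-1)/(1-w) = 0 since w^48 = 1, w ≠ 1.
Alternatively: coefficient of z^47 in z^48 - 1 is 0.

0


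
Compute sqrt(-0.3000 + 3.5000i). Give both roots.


|z| = sqrt(0.09+12.25) = 3.5128
sqrt((|z|+a)/2) = sqrt((3.5128+(-0.3))/2) = sqrt(1.6064) = 1.2674
sqrt((|z|-a)/2) = sqrt((3.5128-(-0.3))/2) = sqrt(1.9064) = 1.3807

±(1.2674 + 1.3807i) i.e. 1.2674 + 1.3807i and -1.2674 - 1.3807i


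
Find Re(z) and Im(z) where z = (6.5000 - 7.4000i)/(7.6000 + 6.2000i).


Multiply by conjugate: (6.5000 - 7.4000i)(7.6000 - 6.2000i) / (7.6^2 + 6.2^2)
Numerator real = 6.5*7.6 - (7.4)*6.2 = 3.52
Numerator imag = -7.4*7.6 - 6.5*6.2 = -96.54
Denominator = 96.2
Re(z) = 3.52/96.2 = 0.0366
Im(z) = -96.54/96.2 = -1.0035

Re(z) = 0.0366, Im(z) = -1.0035


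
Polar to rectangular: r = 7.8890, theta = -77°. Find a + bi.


a = 7.8890*cos(-77°) = 7.8890*0.22495 = 1.7746
b = 7.8890*sin(-77°) = 7.8890*(-0.97437) = -7.6868

1.7746 - 7.6868i


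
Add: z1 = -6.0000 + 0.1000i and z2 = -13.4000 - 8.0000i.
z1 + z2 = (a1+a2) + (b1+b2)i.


Real: -6 - 13.4 = -19.4
Imag: 0.1 - 8 = -7.9

-19.4000 - 7.9000i


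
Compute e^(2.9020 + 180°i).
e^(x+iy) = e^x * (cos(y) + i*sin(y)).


e^2.9020 = 18.2105
cos(180°) = -1
sin(180°) = 0
Real = 18.2105*(-1) = -18.2105
Imag = 18.2105*0 = 0

-18.2105 + 0i


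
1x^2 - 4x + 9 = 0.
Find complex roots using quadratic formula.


disc = (-4)^2 - 4*1*9 = 16 - 36 = -20
sqrt(|disc|) = sqrt(20) = 4.4721
Real part = 4/(2*1) = 2.0000
Imag part = 4.4721/(2*1) = 2.2361

2.0000 ± 2.2361i


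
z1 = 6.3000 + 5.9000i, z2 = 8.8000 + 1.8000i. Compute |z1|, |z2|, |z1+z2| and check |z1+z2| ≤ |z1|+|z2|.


|z1| = sqrt(6.3^2 + 5.9^2) = sqrt(74.5) = 8.6313
|z2| = sqrt(8.8^2 + 1.8^2) = sqrt(80.68) = 8.9822
z1+z2 = 15.1000 + 7.7000i
|z1+z2| = sqrt(287.3) = 16.9499
|z1|+|z2| = 8.6313 + 8.9822 = 17.6135

|z1+z2| = 16.9499 ≤ |z1|+|z2| = 17.6135 (verified)


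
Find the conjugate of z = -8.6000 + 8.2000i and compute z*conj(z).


z_bar = -8.6000 - 8.2000i
z*z_bar = (-8.6)^2 + 8.2^2 = 73.96 + 67.24 = 141.2

z_bar = -8.6000 - 8.2000i, z*z_bar = 141.2


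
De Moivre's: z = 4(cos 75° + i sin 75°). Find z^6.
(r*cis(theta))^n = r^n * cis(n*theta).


r^6 = 4^6 = 4096
n*theta = 6*75° = 450° = 90° (mod 360)
a = 4096*cos(90°) = 0
b = 4096*sin(90°) = 4096.0000

4096 cis(90°) = 0 + 4096.0000i


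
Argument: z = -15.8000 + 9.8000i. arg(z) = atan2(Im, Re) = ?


Re = -15.8, Im = 9.8
arg = atan2(9.8, -15.8) = 148.1906 degrees

arg(z) = 148.1906 degrees


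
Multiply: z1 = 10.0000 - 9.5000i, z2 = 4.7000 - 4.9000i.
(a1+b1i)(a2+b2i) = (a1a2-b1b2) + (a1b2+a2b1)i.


Real = 10*4.7 - (-9.5)*(-4.9) = 47 - 46.55 = 0.45
Imag = 10*(-4.9) + 4.7*(-9.5) = -49 - (44.65) = -93.65

0.4500 - 93.6500i


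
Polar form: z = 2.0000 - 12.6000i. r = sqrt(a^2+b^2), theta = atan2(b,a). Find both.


r = sqrt(4+158.76) = sqrt(162.76) = 12.7577
theta = atan2(-12.6, 2) = -80.9807 degrees

r = 12.7577, theta = -80.9807 degrees


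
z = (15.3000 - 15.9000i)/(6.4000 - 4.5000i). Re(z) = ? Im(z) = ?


Multiply by conjugate: (15.3000 - 15.9000i)(6.4000 + 4.5000i) / (6.4^2 + (-4.5)^2)
Numerator real = 15.3*6.4 - (15.9)*(-4.5) = 169.47
Numerator imag = -15.9*6.4 - 15.3*(-4.5) = -32.91
Denominator = 61.21
Re(z) = 169.47/61.21 = 2.7687
Im(z) = -32.91/61.21 = -0.5377

Re(z) = 2.7687, Im(z) = -0.5377


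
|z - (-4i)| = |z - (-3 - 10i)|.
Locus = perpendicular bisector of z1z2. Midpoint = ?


Equal distances means the locus is the perpendicular bisector of z1 and z2.
Midpoint = ((0+(-3))/2, (-4+(-10))/2) = (-1.5000, -7.0000)

Perpendicular bisector through (-1.5000, -7.0000)


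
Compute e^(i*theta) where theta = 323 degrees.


cos(323°) = 0.7986
sin(323°) = -0.6018

e^(i*323°) = 0.7986 - 0.6018i


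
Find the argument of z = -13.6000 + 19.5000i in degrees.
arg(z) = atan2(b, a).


Re = -13.6, Im = 19.5
arg = atan2(19.5, -13.6) = 124.8933 degrees

arg(z) = 124.8933 degrees


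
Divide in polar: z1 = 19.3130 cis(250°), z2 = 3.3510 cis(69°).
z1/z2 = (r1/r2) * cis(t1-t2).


r = 19.3130 / 3.3510 = 5.7634
theta = 250° - 69° = 181° = 181° (mod 360)

5.7634 cis(181°)


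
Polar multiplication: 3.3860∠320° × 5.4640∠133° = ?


r = 3.3860 * 5.4640 = 18.5011
theta = 320° + 133° = 453° = 93° (mod 360)

18.5011 cis(93°)


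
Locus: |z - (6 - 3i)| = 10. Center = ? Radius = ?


|z - z0| = r is a circle with center z0 and radius r.
Center = (6, -3), radius = 10

Circle with center (6, -3) and radius 10


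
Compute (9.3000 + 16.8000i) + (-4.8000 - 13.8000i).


Real: 9.3 - 4.8 = 4.5
Imag: 16.8 - 13.8 = 3

4.5000 + 3.0000i


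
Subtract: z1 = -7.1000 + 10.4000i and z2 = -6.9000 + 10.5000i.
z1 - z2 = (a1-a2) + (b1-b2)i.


Real: -7.1 + 6.9 = -0.2
Imag: 10.4 - 10.5 = -0.1

-0.2000 - 0.1000i


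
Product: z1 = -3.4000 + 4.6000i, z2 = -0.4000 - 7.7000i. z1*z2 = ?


Real = -3.4*(-0.4) - 4.6*(-7.7) = 1.36 - (-35.42) = 36.78
Imag = -3.4*(-7.7) - (0.4)*4.6 = 26.18 - (1.84) = 24.34

36.7800 + 24.3400i


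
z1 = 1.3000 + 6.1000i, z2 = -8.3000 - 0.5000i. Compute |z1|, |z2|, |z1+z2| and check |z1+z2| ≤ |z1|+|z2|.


|z1| = sqrt(1.3^2 + 6.1^2) = sqrt(38.9) = 6.2370
|z2| = sqrt((-8.3)^2 + (-0.5)^2) = sqrt(69.14) = 8.3150
z1+z2 = -7.0000 + 5.6000i
|z1+z2| = sqrt(80.36) = 8.9644
|z1|+|z2| = 6.2370 + 8.3150 = 14.5520

|z1+z2| = 8.9644 ≤ |z1|+|z2| = 14.5520 (verified)


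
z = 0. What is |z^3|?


|z| = sqrt(0+0) = sqrt(0) = 0
|z^3| = |z|^3 = 0^3 = 0

|z^3| = 0


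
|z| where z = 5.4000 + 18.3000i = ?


|z| = sqrt(5.4^2 + 18.3^2) = sqrt(29.16 + 334.89) = sqrt(364.05) = 19.0801

|z| = 19.0801


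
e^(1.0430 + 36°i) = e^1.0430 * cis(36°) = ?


e^1.0430 = 2.8377
cos(36°) = 0.80902
sin(36°) = 0.5878
Real = 2.8377*0.80902 = 2.2958
Imag = 2.8377*0.5878 = 1.6680

2.2958 + 1.6680i


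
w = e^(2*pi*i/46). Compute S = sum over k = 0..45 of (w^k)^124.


The roots are w_k = w^k with w = e^(2*pi*i/46), and (w^k)^124 = (w^124)^k.
So S = 1 + u + u^2 + ... + u^(45) with u = w^124.
124 = 2*46 + 32, so 124 is not a multiple of 46: u = (w^46)^2 * w^32 = w^32 ≠ 1 (w is a primitive 46th root), while u^46 = (w^46)^124 = 1.
Geometric series: S = (1 - u^46)/(1 - u) = (1 - 1)/(1 - u) = 0

S = 0


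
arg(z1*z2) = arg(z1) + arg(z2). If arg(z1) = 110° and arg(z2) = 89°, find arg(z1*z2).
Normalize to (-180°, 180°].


arg(z1*z2) = 110° + 89° = 199°
Normalized to (-180°, 180°]: -161°

-161°


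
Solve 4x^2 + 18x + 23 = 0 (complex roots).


disc = 18^2 - 4*4*23 = 324 - 368 = -44
sqrt(|disc|) = sqrt(44) = 6.6332
Real part = -18/(2*4) = -2.2500
Imag part = 6.6332/(2*4) = 0.8292

-2.2500 ± 0.8292i


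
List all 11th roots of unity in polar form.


The 11th roots of unity are cis(360k/11°) for k=0..10
Angle step = 360/11 = 32.7273°
Primitive root: cis(32.7273°)
Primitive root = 0.8413 + 0.5406i

11 roots at angles: 0°, 32.7273°, 65.4545°, 98.1818°, 130.9091°, 163.6364°, 196.3636°, 229.0909°, 261.8182°, 294.5455°, 327.2727°


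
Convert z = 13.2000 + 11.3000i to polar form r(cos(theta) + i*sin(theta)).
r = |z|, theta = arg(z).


r = sqrt(174.24+127.69) = sqrt(301.93) = 17.3761
theta = atan2(11.3, 13.2) = 40.5655 degrees

r = 17.3761, theta = 40.5655 degrees


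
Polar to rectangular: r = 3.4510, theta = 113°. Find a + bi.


a = 3.4510*cos(113°) = 3.4510*(-0.39073) = -1.3484
b = 3.4510*sin(113°) = 3.4510*0.920505 = 3.1767

-1.3484 + 3.1767i


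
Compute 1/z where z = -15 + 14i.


|z|^2 = 225+196 = 421
1/z = (-15 - 14i)/421

1/z = -0.0356 - 0.0333i


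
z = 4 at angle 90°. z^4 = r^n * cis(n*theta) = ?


r^4 = 4^4 = 256
n*theta = 4*90° = 360° = 0° (mod 360)
a = 256*cos(0°) = 256.0000
b = 256*sin(0°) = 0

256 cis(0°) = 256.0000 + 0i


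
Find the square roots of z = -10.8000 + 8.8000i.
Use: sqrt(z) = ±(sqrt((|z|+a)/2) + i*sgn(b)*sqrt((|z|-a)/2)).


|z| = sqrt(116.64+77.44) = 13.9313
sqrt((|z|+a)/2) = sqrt((13.9313+(-10.8))/2) = sqrt(1.5656) = 1.2513
sqrt((|z|-a)/2) = sqrt((13.9313-(-10.8))/2) = sqrt(12.3656) = 3.5165

±(1.2513 + 3.5165i) i.e. 1.2513 + 3.5165i and -1.2513 - 3.5165i


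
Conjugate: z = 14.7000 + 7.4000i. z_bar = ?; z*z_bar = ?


z_bar = 14.7000 - 7.4000i
z*z_bar = 14.7^2 + 7.4^2 = 216.09 + 54.76 = 270.85

z_bar = 14.7000 - 7.4000i, z*z_bar = 270.85


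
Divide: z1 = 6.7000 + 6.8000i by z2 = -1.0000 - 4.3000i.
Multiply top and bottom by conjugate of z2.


Conjugate of z2 = -1.0000 + 4.3000i
Numerator: (6.7000 + 6.8000i)(-1.0000 + 4.3000i) = -35.9400 + 22.0100i
Denominator: (-1)^2 + (-4.3)^2 = 19.49
Result = (-35.9400 + 22.0100i)/19.49

-1.8440 + 1.1293i


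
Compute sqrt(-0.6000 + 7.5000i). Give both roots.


|z| = sqrt(0.36+56.25) = 7.5240
sqrt((|z|+a)/2) = sqrt((7.5240+(-0.6))/2) = sqrt(3.4620) = 1.8606
sqrt((|z|-a)/2) = sqrt((7.5240-(-0.6))/2) = sqrt(4.0620) = 2.0154

±(1.8606 + 2.0154i) i.e. 1.8606 + 2.0154i and -1.8606 - 2.0154i


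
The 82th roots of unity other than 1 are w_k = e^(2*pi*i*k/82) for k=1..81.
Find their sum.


With w = e^(2*pi*i/82), all 82 of the 82th roots of unity w^0 = 1, w, ..., w^(81) sum to 0: 1 + w + ... + w^(81) = (1 - w^82)/(1 - w) = 0 since w^82 = 1, w ≠ 1.
Removing the root 1: w + w^2 + ... + w^(81) = 0 - 1 = -1

Sum = -1


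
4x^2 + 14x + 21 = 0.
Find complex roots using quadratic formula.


disc = 14^2 - 4*4*21 = 196 - 336 = -140
sqrt(|disc|) = sqrt(140) = 11.8322
Real part = -14/(2*4) = -1.7500
Imag part = 11.8322/(2*4) = 1.4790

-1.7500 ± 1.4790i


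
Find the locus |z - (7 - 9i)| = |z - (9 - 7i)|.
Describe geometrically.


Equal distances means the locus is the perpendicular bisector of z1 and z2.
Midpoint = ((7+9)/2, (-9+(-7))/2) = (8.0000, -8.0000)

Perpendicular bisector through (8.0000, -8.0000)


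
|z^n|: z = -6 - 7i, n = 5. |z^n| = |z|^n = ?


|z| = sqrt(36+49) = sqrt(85) = 9.2195
|z^5| = |z|^5 = (sqrt(85))^5 = 85^2 * sqrt(85) = 7225*sqrt(85)

|z^5| = 7225*sqrt(85) ≈ 66611.2087


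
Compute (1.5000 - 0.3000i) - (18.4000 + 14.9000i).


Real: 1.5 - 18.4 = -16.9
Imag: -0.3 - 14.9 = -15.2

-16.9000 - 15.2000i


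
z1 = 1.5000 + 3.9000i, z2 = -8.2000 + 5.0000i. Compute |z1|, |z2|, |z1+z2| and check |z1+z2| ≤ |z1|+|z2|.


|z1| = sqrt(1.5^2 + 3.9^2) = sqrt(17.46) = 4.1785
|z2| = sqrt((-8.2)^2 + 5^2) = sqrt(92.24) = 9.6042
z1+z2 = -6.7000 + 8.9000i
|z1+z2| = sqrt(124.1) = 11.1400
|z1|+|z2| = 4.1785 + 9.6042 = 13.7827

|z1+z2| = 11.1400 ≤ |z1|+|z2| = 13.7827 (verified)


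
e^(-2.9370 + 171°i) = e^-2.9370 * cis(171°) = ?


e^-2.9370 = 0.05302
cos(171°) = -0.9877
sin(171°) = 0.1564
Real = 0.05302*(-0.9877) = -0.0524
Imag = 0.05302*0.1564 = 0.0083

-0.0524 + 0.0083i


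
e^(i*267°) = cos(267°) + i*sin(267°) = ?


cos(267°) = -0.0523
sin(267°) = -0.9986

e^(i*267°) = -0.0523 - 0.9986i


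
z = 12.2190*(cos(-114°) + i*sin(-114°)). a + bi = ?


a = 12.2190*cos(-114°) = 12.2190*(-0.406737) = -4.9699
b = 12.2190*sin(-114°) = 12.2190*(-0.913545) = -11.1626

-4.9699 - 11.1626i


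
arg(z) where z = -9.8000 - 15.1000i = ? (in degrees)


Re = -9.8, Im = -15.1
arg = atan2(-15.1, -9.8) = -122.9838 degrees

arg(z) = -122.9838 degrees


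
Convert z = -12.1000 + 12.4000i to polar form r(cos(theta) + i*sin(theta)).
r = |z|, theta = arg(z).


r = sqrt(146.41+153.76) = sqrt(300.17) = 17.3254
theta = atan2(12.4, -12.1) = 134.2985 degrees

r = 17.3254, theta = 134.2985 degrees


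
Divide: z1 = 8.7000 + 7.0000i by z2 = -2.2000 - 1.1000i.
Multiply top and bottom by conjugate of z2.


Conjugate of z2 = -2.2000 + 1.1000i
Numerator: (8.7000 + 7.0000i)(-2.2000 + 1.1000i) = -26.8400 - 5.8300i
Denominator: (-2.2)^2 + (-1.1)^2 = 6.05
Result = (-26.8400 - 5.8300i)/6.05

-4.4364 - 0.9636i


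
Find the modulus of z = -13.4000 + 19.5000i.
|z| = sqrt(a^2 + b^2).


|z| = sqrt((-13.4)^2 + 19.5^2) = sqrt(179.56 + 380.25) = sqrt(559.81) = 23.6603

|z| = 23.6603


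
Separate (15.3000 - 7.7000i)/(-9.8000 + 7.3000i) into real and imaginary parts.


Multiply by conjugate: (15.3000 - 7.7000i)(-9.8000 - 7.3000i) / ((-9.8)^2 + 7.3^2)
Numerator real = 15.3*(-9.8) - (7.7)*7.3 = -206.15
Numerator imag = -7.7*(-9.8) - 15.3*7.3 = -36.23
Denominator = 149.33
Re(z) = -206.15/149.33 = -1.3805
Im(z) = -36.23/149.33 = -0.2426

Re(z) = -1.3805, Im(z) = -0.2426


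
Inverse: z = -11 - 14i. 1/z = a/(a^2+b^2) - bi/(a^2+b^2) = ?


|z|^2 = 121+196 = 317
1/z = (-11 + 14i)/317

1/z = -0.0347 + 0.0442i


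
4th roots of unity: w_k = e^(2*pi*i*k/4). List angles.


The 4th roots of unity are cis(360k/4°) for k=0..3
Angle step = 360/4 = 90°
Primitive root: cis(90°)
Primitive root = 0 + 1.0000i

4 roots at angles: 0°, 90°, 180°, 270°


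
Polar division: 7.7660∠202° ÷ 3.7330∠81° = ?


r = 7.7660 / 3.7330 = 2.0804
theta = 202° - 81° = 121° = 121° (mod 360)

2.0804 cis(121°)


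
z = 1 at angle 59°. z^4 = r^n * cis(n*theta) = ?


r^4 = 1^4 = 1
n*theta = 4*59° = 236° = 236° (mod 360)
a = 1*cos(236°) = -0.5592
b = 1*sin(236°) = -0.8290

1 cis(236°) = -0.5592 - 0.8290i


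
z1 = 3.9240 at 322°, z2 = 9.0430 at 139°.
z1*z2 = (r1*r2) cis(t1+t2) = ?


r = 3.9240 * 9.0430 = 35.4847
theta = 322° + 139° = 461° = 101° (mod 360)

35.4847 cis(101°)


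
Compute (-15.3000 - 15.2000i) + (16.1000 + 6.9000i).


Real: -15.3 + 16.1 = 0.8
Imag: -15.2 + 6.9 = -8.3

0.8000 - 8.3000i


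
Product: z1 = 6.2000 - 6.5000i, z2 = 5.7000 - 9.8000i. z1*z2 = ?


Real = 6.2*5.7 - (-6.5)*(-9.8) = 35.34 - 63.7 = -28.36
Imag = 6.2*(-9.8) + 5.7*(-6.5) = -60.76 - (37.05) = -97.81

-28.3600 - 97.8100i


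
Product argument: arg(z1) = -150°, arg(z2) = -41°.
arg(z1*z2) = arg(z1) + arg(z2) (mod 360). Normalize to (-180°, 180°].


arg(z1*z2) = -150° - 41° = -191°
Normalized to (-180°, 180°]: 169°

169°


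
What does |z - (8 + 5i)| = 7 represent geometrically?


|z - z0| = r is a circle with center z0 and radius r.
Center = (8, 5), radius = 7

Circle with center (8, 5) and radius 7


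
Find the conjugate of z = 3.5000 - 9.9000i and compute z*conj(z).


z_bar = 3.5000 + 9.9000i
z*z_bar = 3.5^2 + (-9.9)^2 = 12.25 + 98.01 = 110.26

z_bar = 3.5000 + 9.9000i, z*z_bar = 110.26


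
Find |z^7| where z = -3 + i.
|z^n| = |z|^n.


|z| = sqrt(9+1) = sqrt(10) = 3.1623
|z^7| = |z|^7 = (sqrt(10))^7 = 10^3 * sqrt(10) = 1000*sqrt(10)

|z^7| = 1000*sqrt(10) ≈ 3162.2777


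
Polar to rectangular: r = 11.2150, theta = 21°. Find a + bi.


a = 11.2150*cos(21°) = 11.2150*0.93358 = 10.4701
b = 11.2150*sin(21°) = 11.2150*0.35837 = 4.0191

10.4701 + 4.0191i


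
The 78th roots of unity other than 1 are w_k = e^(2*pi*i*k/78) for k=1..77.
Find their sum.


With w = e^(2*pi*i/78), all 78 of the 78th roots of unity w^0 = 1, w, ..., w^(77) sum to 0: 1 + w + ... + w^(77) = (1 - w^78)/(1 - w) = 0 since w^78 = 1, w ≠ 1.
Removing the root 1: w + w^2 + ... + w^(77) = 0 - 1 = -1

Sum = -1


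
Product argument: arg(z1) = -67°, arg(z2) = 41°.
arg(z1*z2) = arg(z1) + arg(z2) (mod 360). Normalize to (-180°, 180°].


arg(z1*z2) = -67° + 41° = -26°
Normalized to (-180°, 180°]: -26°

-26°


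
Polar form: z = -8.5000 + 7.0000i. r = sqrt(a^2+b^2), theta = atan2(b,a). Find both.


r = sqrt(72.25+49) = sqrt(121.25) = 11.0114
theta = atan2(7, -8.5) = 140.5275 degrees

r = 11.0114, theta = 140.5275 degrees


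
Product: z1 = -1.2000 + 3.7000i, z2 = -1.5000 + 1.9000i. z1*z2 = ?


Real = -1.2*(-1.5) - 3.7*1.9 = 1.8 - 7.03 = -5.23
Imag = -1.2*1.9 - (1.5)*3.7 = -2.28 - (5.55) = -7.83

-5.2300 - 7.8300i


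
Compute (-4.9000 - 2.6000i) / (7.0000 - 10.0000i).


Conjugate of z2 = 7.0000 + 10.0000i
Numerator: (-4.9000 - 2.6000i)(7.0000 + 10.0000i) = -8.3000 - 67.2000i
Denominator: 7^2 + (-10)^2 = 149
Result = (-8.3000 - 67.2000i)/149

-0.0557 - 0.4510i


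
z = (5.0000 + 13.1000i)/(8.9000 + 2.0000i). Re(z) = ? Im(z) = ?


Multiply by conjugate: (5.0000 + 13.1000i)(8.9000 - 2.0000i) / (8.9^2 + 2^2)
Numerator real = 5*8.9 + 13.1*2 = 70.7
Numerator imag = 13.1*8.9 - 5*2 = 106.59
Denominator = 83.21
Re(z) = 70.7/83.21 = 0.8497
Im(z) = 106.59/83.21 = 1.2810

Re(z) = 0.8497, Im(z) = 1.2810


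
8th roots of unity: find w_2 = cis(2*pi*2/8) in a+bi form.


Angle = 360*2/8 = 90°
a = cos(90°) = 0
b = sin(90°) = 1.0000

0 + 1.0000i


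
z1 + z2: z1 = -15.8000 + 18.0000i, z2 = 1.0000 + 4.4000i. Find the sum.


Real: -15.8 + 1 = -14.8
Imag: 18 + 4.4 = 22.4

-14.8000 + 22.4000i


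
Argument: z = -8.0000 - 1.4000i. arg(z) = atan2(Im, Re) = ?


Re = -8, Im = -1.4
arg = atan2(-1.4, -8) = -170.0738 degrees

arg(z) = -170.0738 degrees


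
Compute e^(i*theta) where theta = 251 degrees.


cos(251°) = -0.3256
sin(251°) = -0.9455

e^(i*251°) = -0.3256 - 0.9455i


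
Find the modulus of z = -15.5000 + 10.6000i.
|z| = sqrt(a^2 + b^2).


|z| = sqrt((-15.5)^2 + 10.6^2) = sqrt(240.25 + 112.36) = sqrt(352.61) = 18.7779

|z| = 18.7779


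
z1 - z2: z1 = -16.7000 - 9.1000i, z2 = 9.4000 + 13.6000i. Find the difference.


Real: -16.7 - 9.4 = -26.1
Imag: -9.1 - 13.6 = -22.7

-26.1000 - 22.7000i


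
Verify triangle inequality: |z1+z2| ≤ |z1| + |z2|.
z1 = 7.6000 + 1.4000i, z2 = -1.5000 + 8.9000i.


|z1| = sqrt(7.6^2 + 1.4^2) = sqrt(59.72) = 7.7279
|z2| = sqrt((-1.5)^2 + 8.9^2) = sqrt(81.46) = 9.0255
z1+z2 = 6.1000 + 10.3000i
|z1+z2| = sqrt(143.3) = 11.9708
|z1|+|z2| = 7.7279 + 9.0255 = 16.7534

|z1+z2| = 11.9708 ≤ |z1|+|z2| = 16.7534 (verified)


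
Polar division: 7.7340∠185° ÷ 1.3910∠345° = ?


r = 7.7340 / 1.3910 = 5.5600
theta = 185° - 345° = -160° = 200° (mod 360)

5.5600 cis(200°)


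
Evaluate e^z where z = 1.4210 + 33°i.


e^1.4210 = 4.1413
cos(33°) = 0.83867
sin(33°) = 0.54464
Real = 4.1413*0.83867 = 3.4732
Imag = 4.1413*0.54464 = 2.2555

3.4732 + 2.2555i


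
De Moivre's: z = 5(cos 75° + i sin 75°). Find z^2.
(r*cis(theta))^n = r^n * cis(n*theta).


r^2 = 5^2 = 25
n*theta = 2*75° = 150° = 150° (mod 360)
a = 25*cos(150°) = -21.6506
b = 25*sin(150°) = 12.5000

25 cis(150°) = -21.6506 + 12.5000i


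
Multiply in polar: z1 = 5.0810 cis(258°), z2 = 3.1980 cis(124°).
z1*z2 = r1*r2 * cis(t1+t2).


r = 5.0810 * 3.1980 = 16.2490
theta = 258° + 124° = 382° = 22° (mod 360)

16.2490 cis(22°)


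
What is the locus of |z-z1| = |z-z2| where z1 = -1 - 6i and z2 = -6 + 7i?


Equal distances means the locus is the perpendicular bisector of z1 and z2.
Midpoint = ((-1+(-6))/2, (-6+7)/2) = (-3.5000, 0.5000)

Perpendicular bisector through (-3.5000, 0.5000)


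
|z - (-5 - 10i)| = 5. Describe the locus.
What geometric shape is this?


|z - z0| = r is a circle with center z0 and radius r.
Center = (-5, -10), radius = 5

Circle with center (-5, -10) and radius 5


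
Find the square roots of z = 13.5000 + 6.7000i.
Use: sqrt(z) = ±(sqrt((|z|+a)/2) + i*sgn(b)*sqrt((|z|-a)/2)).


|z| = sqrt(182.25+44.89) = 15.0712
sqrt((|z|+a)/2) = sqrt((15.0712+13.5)/2) = sqrt(14.2856) = 3.7796
sqrt((|z|-a)/2) = sqrt((15.0712-13.5)/2) = sqrt(0.7856) = 0.8863

±(3.7796 + 0.8863i) i.e. 3.7796 + 0.8863i and -3.7796 - 0.8863i


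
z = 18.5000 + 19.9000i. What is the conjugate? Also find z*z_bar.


z_bar = 18.5000 - 19.9000i
z*z_bar = 18.5^2 + 19.9^2 = 342.25 + 396.01 = 738.26

z_bar = 18.5000 - 19.9000i, z*z_bar = 738.26


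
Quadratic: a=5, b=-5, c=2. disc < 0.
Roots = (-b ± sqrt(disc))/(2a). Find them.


disc = (-5)^2 - 4*5*2 = 25 - 40 = -15
sqrt(|disc|) = sqrt(15) = 3.8730
Real part = 5/(2*5) = 0.5000
Imag part = 3.8730/(2*5) = 0.3873

0.5000 ± 0.3873i


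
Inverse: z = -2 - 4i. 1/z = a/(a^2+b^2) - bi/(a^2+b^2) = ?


|z|^2 = 4+16 = 20
1/z = (-2 + 4i)/20

1/z = -0.1000 + 0.2000i


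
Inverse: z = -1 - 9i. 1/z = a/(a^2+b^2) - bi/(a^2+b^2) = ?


|z|^2 = 1+81 = 82
1/z = (-1 + 9i)/82

1/z = -0.0122 + 0.1098i


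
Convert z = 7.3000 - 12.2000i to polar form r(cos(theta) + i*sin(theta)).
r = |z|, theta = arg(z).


r = sqrt(53.29+148.84) = sqrt(202.13) = 14.2172
theta = atan2(-12.2, 7.3) = -59.1054 degrees

r = 14.2172, theta = -59.1054 degrees


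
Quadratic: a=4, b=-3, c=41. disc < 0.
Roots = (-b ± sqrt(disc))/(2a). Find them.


disc = (-3)^2 - 4*4*41 = 9 - 656 = -647
sqrt(|disc|) = sqrt(647) = 25.4362
Real part = 3/(2*4) = 0.3750
Imag part = 25.4362/(2*4) = 3.1795

0.3750 ± 3.1795i


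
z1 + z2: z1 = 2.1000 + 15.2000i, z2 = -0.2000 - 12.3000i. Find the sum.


Real: 2.1 - 0.2 = 1.9
Imag: 15.2 - 12.3 = 2.9

1.9000 + 2.9000i


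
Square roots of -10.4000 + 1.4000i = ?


|z| = sqrt(108.16+1.96) = 10.4938
sqrt((|z|+a)/2) = sqrt((10.4938+(-10.4))/2) = sqrt(0.0469) = 0.2166
sqrt((|z|-a)/2) = sqrt((10.4938-(-10.4))/2) = sqrt(10.4469) = 3.2322

±(0.2166 + 3.2322i) i.e. 0.2166 + 3.2322i and -0.2166 - 3.2322i


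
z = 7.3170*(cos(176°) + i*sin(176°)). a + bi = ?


a = 7.3170*cos(176°) = 7.3170*(-0.997564) = -7.2992
b = 7.3170*sin(176°) = 7.3170*0.06976 = 0.5104

-7.2992 + 0.5104i


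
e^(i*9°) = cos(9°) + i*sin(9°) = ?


cos(9°) = 0.9877
sin(9°) = 0.1564

e^(i*9°) = 0.9877 + 0.1564i


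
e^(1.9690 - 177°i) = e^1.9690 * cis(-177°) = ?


e^1.9690 = 7.1635
cos(-177°) = -0.99863
sin(-177°) = -0.05234
Real = 7.1635*(-0.99863) = -7.1537
Imag = 7.1635*(-0.05234) = -0.3749

-7.1537 - 0.3749i


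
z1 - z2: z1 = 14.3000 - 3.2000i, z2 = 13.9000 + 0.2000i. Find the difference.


Real: 14.3 - 13.9 = 0.4
Imag: -3.2 - 0.2 = -3.4

0.4000 - 3.4000i


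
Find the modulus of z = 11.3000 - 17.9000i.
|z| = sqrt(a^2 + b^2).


|z| = sqrt(11.3^2 + (-17.9)^2) = sqrt(127.69 + 320.41) = sqrt(448.1) = 21.1684

|z| = 21.1684


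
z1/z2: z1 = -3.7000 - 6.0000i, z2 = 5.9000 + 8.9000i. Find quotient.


Conjugate of z2 = 5.9000 - 8.9000i
Numerator: (-3.7000 - 6.0000i)(5.9000 - 8.9000i) = -75.2300 - 2.4700i
Denominator: 5.9^2 + 8.9^2 = 114.02
Result = (-75.2300 - 2.4700i)/114.02

-0.6598 - 0.0217i


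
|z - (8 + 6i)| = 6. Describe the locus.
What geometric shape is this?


|z - z0| = r is a circle with center z0 and radius r.
Center = (8, 6), radius = 6

Circle with center (8, 6) and radius 6


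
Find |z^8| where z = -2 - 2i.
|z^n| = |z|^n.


|z| = sqrt(4+4) = sqrt(8) = 2.8284
|z^8| = |z|^8 = (sqrt(8))^8 = 8^4 = 4096

|z^8| = 4096


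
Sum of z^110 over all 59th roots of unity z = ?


The roots are w_k = w^k with w = e^(2*pi*i/59), and (w^k)^110 = (w^110)^k.
So S = 1 + u + u^2 + ... + u^(58) with u = w^110.
110 = 1*59 + 51, so 110 is not a multiple of 59: u = (w^59)^1 * w^51 = w^51 ≠ 1 (w is a primitive 59th root), while u^59 = (w^59)^110 = 1.
Geometric series: S = (1 - u^59)/(1 - u) = (1 - 1)/(1 - u) = 0

S = 0


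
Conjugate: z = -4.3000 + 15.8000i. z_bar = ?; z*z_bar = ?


z_bar = -4.3000 - 15.8000i
z*z_bar = (-4.3)^2 + 15.8^2 = 18.49 + 249.64 = 268.13

z_bar = -4.3000 - 15.8000i, z*z_bar = 268.13


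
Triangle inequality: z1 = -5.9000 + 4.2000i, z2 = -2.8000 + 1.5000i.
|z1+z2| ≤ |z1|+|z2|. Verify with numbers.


|z1| = sqrt((-5.9)^2 + 4.2^2) = sqrt(52.45) = 7.2422
|z2| = sqrt((-2.8)^2 + 1.5^2) = sqrt(10.09) = 3.1765
z1+z2 = -8.7000 + 5.7000i
|z1+z2| = sqrt(108.18) = 10.4010
|z1|+|z2| = 7.2422 + 3.1765 = 10.4187

|z1+z2| = 10.4010 ≤ |z1|+|z2| = 10.4187 (verified)


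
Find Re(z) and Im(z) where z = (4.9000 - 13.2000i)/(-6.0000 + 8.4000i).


Multiply by conjugate: (4.9000 - 13.2000i)(-6.0000 - 8.4000i) / ((-6)^2 + 8.4^2)
Numerator real = 4.9*(-6) - (13.2)*8.4 = -140.28
Numerator imag = -13.2*(-6) - 4.9*8.4 = 38.04
Denominator = 106.56
Re(z) = -140.28/106.56 = -1.3164
Im(z) = 38.04/106.56 = 0.3570

Re(z) = -1.3164, Im(z) = 0.3570


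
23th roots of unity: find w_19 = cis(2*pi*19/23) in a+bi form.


Angle = 360*19/23 = 297.3913°
a = cos(297.3913°) = 0.4601
b = sin(297.3913°) = -0.8879

0.4601 - 0.8879i


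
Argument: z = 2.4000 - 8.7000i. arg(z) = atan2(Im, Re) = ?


Re = 2.4, Im = -8.7
arg = atan2(-8.7, 2.4) = -74.5778 degrees

arg(z) = -74.5778 degrees


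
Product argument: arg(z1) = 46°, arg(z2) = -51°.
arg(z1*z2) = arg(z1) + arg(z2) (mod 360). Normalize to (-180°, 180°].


arg(z1*z2) = 46° - 51° = -5°
Normalized to (-180°, 180°]: -5°

-5°


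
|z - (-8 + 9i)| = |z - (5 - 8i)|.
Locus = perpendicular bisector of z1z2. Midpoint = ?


Equal distances means the locus is the perpendicular bisector of z1 and z2.
Midpoint = ((-8+5)/2, (9+(-8))/2) = (-1.5000, 0.5000)

Perpendicular bisector through (-1.5000, 0.5000)


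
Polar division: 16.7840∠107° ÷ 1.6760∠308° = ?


r = 16.7840 / 1.6760 = 10.0143
theta = 107° - 308° = -201° = 159° (mod 360)

10.0143 cis(159°)


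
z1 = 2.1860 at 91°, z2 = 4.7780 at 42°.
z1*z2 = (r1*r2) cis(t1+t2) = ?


r = 2.1860 * 4.7780 = 10.4447
theta = 91° + 42° = 133° = 133° (mod 360)

10.4447 cis(133°)


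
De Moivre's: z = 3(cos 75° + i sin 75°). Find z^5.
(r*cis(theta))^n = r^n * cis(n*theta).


r^5 = 3^5 = 243
n*theta = 5*75° = 375° = 15° (mod 360)
a = 243*cos(15°) = 234.7200
b = 243*sin(15°) = 62.8930

243 cis(15°) = 234.7200 + 62.8930i


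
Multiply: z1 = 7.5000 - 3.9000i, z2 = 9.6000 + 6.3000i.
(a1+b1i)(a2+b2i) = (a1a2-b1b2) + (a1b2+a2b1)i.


Real = 7.5*9.6 - (-3.9)*6.3 = 72 - (-24.57) = 96.57
Imag = 7.5*6.3 + 9.6*(-3.9) = 47.25 - (37.44) = 9.81

96.5700 + 9.8100i


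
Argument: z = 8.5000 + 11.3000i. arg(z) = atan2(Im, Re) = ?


Re = 8.5, Im = 11.3
arg = atan2(11.3, 8.5) = 53.0491 degrees

arg(z) = 53.0491 degrees


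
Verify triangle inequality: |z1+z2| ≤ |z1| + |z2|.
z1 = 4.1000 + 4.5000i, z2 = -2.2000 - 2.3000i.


|z1| = sqrt(4.1^2 + 4.5^2) = sqrt(37.06) = 6.0877
|z2| = sqrt((-2.2)^2 + (-2.3)^2) = sqrt(10.13) = 3.1828
z1+z2 = 1.9000 + 2.2000i
|z1+z2| = sqrt(8.45) = 2.9069
|z1|+|z2| = 6.0877 + 3.1828 = 9.2705

|z1+z2| = 2.9069 ≤ |z1|+|z2| = 9.2705 (verified)


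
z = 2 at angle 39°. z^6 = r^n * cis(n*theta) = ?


r^6 = 2^6 = 64
n*theta = 6*39° = 234° = 234° (mod 360)
a = 64*cos(234°) = -37.6183
b = 64*sin(234°) = -51.7771

64 cis(234°) = -37.6183 - 51.7771i


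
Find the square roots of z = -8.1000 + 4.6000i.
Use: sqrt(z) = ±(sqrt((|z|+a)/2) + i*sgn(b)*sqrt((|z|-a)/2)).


|z| = sqrt(65.61+21.16) = 9.3150
sqrt((|z|+a)/2) = sqrt((9.3150+(-8.1))/2) = sqrt(0.6075) = 0.7794
sqrt((|z|-a)/2) = sqrt((9.3150-(-8.1))/2) = sqrt(8.7075) = 2.9509

±(0.7794 + 2.9509i) i.e. 0.7794 + 2.9509i and -0.7794 - 2.9509i


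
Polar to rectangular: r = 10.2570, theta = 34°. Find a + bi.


a = 10.2570*cos(34°) = 10.2570*0.829038 = 8.5034
b = 10.2570*sin(34°) = 10.2570*0.55919 = 5.7356

8.5034 + 5.7356i


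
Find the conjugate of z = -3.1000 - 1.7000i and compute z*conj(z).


z_bar = -3.1000 + 1.7000i
z*z_bar = (-3.1)^2 + (-1.7)^2 = 9.61 + 2.89 = 12.5

z_bar = -3.1000 + 1.7000i, z*z_bar = 12.5


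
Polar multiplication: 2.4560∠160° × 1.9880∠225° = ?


r = 2.4560 * 1.9880 = 4.8825
theta = 160° + 225° = 385° = 25° (mod 360)

4.8825 cis(25°)


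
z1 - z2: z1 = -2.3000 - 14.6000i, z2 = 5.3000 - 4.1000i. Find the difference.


Real: -2.3 - 5.3 = -7.6
Imag: -14.6 + 4.1 = -10.5

-7.6000 - 10.5000i


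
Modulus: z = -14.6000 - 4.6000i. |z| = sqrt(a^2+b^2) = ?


|z| = sqrt((-14.6)^2 + (-4.6)^2) = sqrt(213.16 + 21.16) = sqrt(234.32) = 15.3075

|z| = 15.3075


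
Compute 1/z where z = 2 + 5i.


|z|^2 = 4+25 = 29
1/z = (2 - 5i)/29

1/z = 0.0690 - 0.1724i


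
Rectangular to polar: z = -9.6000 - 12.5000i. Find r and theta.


r = sqrt(92.16+156.25) = sqrt(248.41) = 15.7610
theta = atan2(-12.5, -9.6) = -127.5243 degrees

r = 15.7610, theta = -127.5243 degrees


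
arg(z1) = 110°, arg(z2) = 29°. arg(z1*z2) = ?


arg(z1*z2) = 110° + 29° = 139°
Normalized to (-180°, 180°]: 139°

139°


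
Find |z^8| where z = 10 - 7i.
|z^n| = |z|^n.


|z| = sqrt(100+49) = sqrt(149) = 12.2066
|z^8| = |z|^8 = (sqrt(149))^8 = 149^4 = 492884401

|z^8| = 492884401


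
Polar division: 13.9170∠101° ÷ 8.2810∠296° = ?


r = 13.9170 / 8.2810 = 1.6806
theta = 101° - 296° = -195° = 165° (mod 360)

1.6806 cis(165°)


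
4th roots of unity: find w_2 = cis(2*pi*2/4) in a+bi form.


Angle = 360*2/4 = 180°
a = cos(180°) = -1.0000
b = sin(180°) = 0

-1.0000 + 0i


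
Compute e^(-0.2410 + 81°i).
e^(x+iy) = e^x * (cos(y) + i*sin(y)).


e^-0.2410 = 0.78584
cos(81°) = 0.1564
sin(81°) = 0.9877
Real = 0.78584*0.1564 = 0.1229
Imag = 0.78584*0.9877 = 0.7762

0.1229 + 0.7762i


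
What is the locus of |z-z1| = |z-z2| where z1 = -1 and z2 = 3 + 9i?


Equal distances means the locus is the perpendicular bisector of z1 and z2.
Midpoint = ((-1+3)/2, (0+9)/2) = (1.0000, 4.5000)

Perpendicular bisector through (1.0000, 4.5000)


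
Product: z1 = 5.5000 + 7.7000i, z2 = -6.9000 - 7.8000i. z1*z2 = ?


Real = 5.5*(-6.9) - 7.7*(-7.8) = -37.95 - (-60.06) = 22.11
Imag = 5.5*(-7.8) - (6.9)*7.7 = -42.9 - (53.13) = -96.03

22.1100 - 96.0300i


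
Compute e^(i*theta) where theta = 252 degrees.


cos(252°) = -0.3090
sin(252°) = -0.9511

e^(i*252°) = -0.3090 - 0.9511i


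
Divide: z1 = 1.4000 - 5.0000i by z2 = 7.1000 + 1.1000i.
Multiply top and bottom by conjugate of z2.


Conjugate of z2 = 7.1000 - 1.1000i
Numerator: (1.4000 - 5.0000i)(7.1000 - 1.1000i) = 4.4400 - 37.0400i
Denominator: 7.1^2 + 1.1^2 = 51.62
Result = (4.4400 - 37.0400i)/51.62

0.0860 - 0.7176i


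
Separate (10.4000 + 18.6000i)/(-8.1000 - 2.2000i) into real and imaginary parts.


Multiply by conjugate: (10.4000 + 18.6000i)(-8.1000 + 2.2000i) / ((-8.1)^2 + (-2.2)^2)
Numerator real = 10.4*(-8.1) + 18.6*(-2.2) = -125.16
Numerator imag = 18.6*(-8.1) - 10.4*(-2.2) = -127.78
Denominator = 70.45
Re(z) = -125.16/70.45 = -1.7766
Im(z) = -127.78/70.45 = -1.8138

Re(z) = -1.7766, Im(z) = -1.8138


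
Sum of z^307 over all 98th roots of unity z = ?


The roots are w_k = w^k with w = e^(2*pi*i/98), and (w^k)^307 = (w^307)^k.
So S = 1 + u + u^2 + ... + u^(97) with u = w^307.
307 = 3*98 + 13, so 307 is not a multiple of 98: u = (w^98)^3 * w^13 = w^13 ≠ 1 (w is a primitive 98th root), while u^98 = (w^98)^307 = 1.
Geometric series: S = (1 - u^98)/(1 - u) = (1 - 1)/(1 - u) = 0

S = 0


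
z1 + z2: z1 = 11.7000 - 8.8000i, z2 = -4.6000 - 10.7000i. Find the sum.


Real: 11.7 - 4.6 = 7.1
Imag: -8.8 - 10.7 = -19.5

7.1000 - 19.5000i


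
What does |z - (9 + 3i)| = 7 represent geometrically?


|z - z0| = r is a circle with center z0 and radius r.
Center = (9, 3), radius = 7

Circle with center (9, 3) and radius 7


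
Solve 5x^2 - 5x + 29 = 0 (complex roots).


disc = (-5)^2 - 4*5*29 = 25 - 580 = -555
sqrt(|disc|) = sqrt(555) = 23.5584
Real part = 5/(2*5) = 0.5000
Imag part = 23.5584/(2*5) = 2.3558

0.5000 ± 2.3558i


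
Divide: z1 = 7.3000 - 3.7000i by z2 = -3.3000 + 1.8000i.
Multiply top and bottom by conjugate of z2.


Conjugate of z2 = -3.3000 - 1.8000i
Numerator: (7.3000 - 3.7000i)(-3.3000 - 1.8000i) = -30.7500 - 0.9300i
Denominator: (-3.3)^2 + 1.8^2 = 14.13
Result = (-30.7500 - 0.9300i)/14.13

-2.1762 - 0.0658i


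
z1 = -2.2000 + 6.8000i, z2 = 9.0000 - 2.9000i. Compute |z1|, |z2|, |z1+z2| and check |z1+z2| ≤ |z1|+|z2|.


|z1| = sqrt((-2.2)^2 + 6.8^2) = sqrt(51.08) = 7.1470
|z2| = sqrt(9^2 + (-2.9)^2) = sqrt(89.41) = 9.4557
z1+z2 = 6.8000 + 3.9000i
|z1+z2| = sqrt(61.45) = 7.8390
|z1|+|z2| = 7.1470 + 9.4557 = 16.6027

|z1+z2| = 7.8390 ≤ |z1|+|z2| = 16.6027 (verified)


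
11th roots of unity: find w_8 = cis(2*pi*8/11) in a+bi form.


Angle = 360*8/11 = 261.8182°
a = cos(261.8182°) = -0.1423
b = sin(261.8182°) = -0.9898

-0.1423 - 0.9898i


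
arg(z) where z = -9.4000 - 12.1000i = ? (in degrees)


Re = -9.4, Im = -12.1
arg = atan2(-12.1, -9.4) = -127.8422 degrees

arg(z) = -127.8422 degrees


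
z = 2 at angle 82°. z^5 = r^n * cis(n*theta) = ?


r^5 = 2^5 = 32
n*theta = 5*82° = 410° = 50° (mod 360)
a = 32*cos(50°) = 20.5692
b = 32*sin(50°) = 24.5134

32 cis(50°) = 20.5692 + 24.5134i


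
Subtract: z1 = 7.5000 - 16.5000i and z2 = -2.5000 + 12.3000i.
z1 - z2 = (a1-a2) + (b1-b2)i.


Real: 7.5 + 2.5 = 10
Imag: -16.5 - 12.3 = -28.8

10.0000 - 28.8000i


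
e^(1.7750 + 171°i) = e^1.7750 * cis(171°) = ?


e^1.7750 = 5.90028
cos(171°) = -0.98769
sin(171°) = 0.15643
Real = 5.90028*(-0.98769) = -5.8276
Imag = 5.90028*0.15643 = 0.9230

-5.8276 + 0.9230i


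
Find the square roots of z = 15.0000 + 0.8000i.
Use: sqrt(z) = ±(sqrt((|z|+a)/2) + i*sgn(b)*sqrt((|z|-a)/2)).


|z| = sqrt(225+0.64) = 15.0213
sqrt((|z|+a)/2) = sqrt((15.0213+15)/2) = sqrt(15.0107) = 3.8744
sqrt((|z|-a)/2) = sqrt((15.0213-15)/2) = sqrt(0.0107) = 0.1032

±(3.8744 + 0.1032i) i.e. 3.8744 + 0.1032i and -3.8744 - 0.1032i


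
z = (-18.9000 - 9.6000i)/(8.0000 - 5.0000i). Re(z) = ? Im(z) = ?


Multiply by conjugate: (-18.9000 - 9.6000i)(8.0000 + 5.0000i) / (8^2 + (-5)^2)
Numerator real = -18.9*8 - (9.6)*(-5) = -103.2
Numerator imag = -9.6*8 - (-18.9)*(-5) = -171.3
Denominator = 89
Re(z) = -103.2/89 = -1.1596
Im(z) = -171.3/89 = -1.9247

Re(z) = -1.1596, Im(z) = -1.9247


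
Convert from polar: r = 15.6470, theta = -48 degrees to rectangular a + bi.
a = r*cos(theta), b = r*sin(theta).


a = 15.6470*cos(-48°) = 15.6470*0.66913 = 10.4699
b = 15.6470*sin(-48°) = 15.6470*(-0.743145) = -11.6280

10.4699 - 11.6280i


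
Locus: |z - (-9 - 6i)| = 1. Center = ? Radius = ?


|z - z0| = r is a circle with center z0 and radius r.
Center = (-9, -6), radius = 1

Circle with center (-9, -6) and radius 1


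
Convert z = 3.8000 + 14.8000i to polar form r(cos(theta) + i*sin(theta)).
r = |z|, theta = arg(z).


r = sqrt(14.44+219.04) = sqrt(233.48) = 15.2801
theta = atan2(14.8, 3.8) = 75.6000 degrees

r = 15.2801, theta = 75.6000 degrees


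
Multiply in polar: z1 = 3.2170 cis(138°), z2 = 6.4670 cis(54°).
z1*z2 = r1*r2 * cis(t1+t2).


r = 3.2170 * 6.4670 = 20.8043
theta = 138° + 54° = 192° = 192° (mod 360)

20.8043 cis(192°)


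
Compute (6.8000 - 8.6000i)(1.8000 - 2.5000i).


Real = 6.8*1.8 - (-8.6)*(-2.5) = 12.24 - 21.5 = -9.26
Imag = 6.8*(-2.5) + 1.8*(-8.6) = -17 - (15.48) = -32.48

-9.2600 - 32.4800i


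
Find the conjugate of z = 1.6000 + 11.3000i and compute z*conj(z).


z_bar = 1.6000 - 11.3000i
z*z_bar = 1.6^2 + 11.3^2 = 2.56 + 127.69 = 130.25

z_bar = 1.6000 - 11.3000i, z*z_bar = 130.25


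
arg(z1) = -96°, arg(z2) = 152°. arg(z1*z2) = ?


arg(z1*z2) = -96° + 152° = 56°
Normalized to (-180°, 180°]: 56°

56°
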